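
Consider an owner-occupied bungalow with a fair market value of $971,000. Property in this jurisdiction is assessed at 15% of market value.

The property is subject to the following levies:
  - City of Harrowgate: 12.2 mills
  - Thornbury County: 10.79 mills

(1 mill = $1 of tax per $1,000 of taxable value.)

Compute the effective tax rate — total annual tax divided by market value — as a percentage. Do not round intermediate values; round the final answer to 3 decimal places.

0.345%

Assessed value = $971,000 × 0.15 = $145,650
City of Harrowgate: $145,650 × 0.0122 = $1,776.93
Thornbury County: $145,650 × 0.01079 = $1,571.5635
Total tax = $3,348.4935
Effective rate = $3,348.4935 ÷ $971,000 = 0.345% of market value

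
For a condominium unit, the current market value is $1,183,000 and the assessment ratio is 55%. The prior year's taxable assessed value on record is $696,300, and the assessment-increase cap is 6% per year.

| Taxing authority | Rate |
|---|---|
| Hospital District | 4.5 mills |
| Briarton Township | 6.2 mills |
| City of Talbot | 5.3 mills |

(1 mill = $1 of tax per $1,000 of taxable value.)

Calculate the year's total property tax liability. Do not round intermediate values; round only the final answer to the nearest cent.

$10,410.40

Uncapped assessed value = $1,183,000 × 0.55 = $650,650
Cap limit = $696,300 × 1.06 = $738,078
Taxable assessed value = min($650,650, $738,078) = $650,650 (cap does not bind)
Hospital District: $650,650 × 0.0045 = $2,927.925
Briarton Township: $650,650 × 0.0062 = $4,034.03
City of Talbot: $650,650 × 0.0053 = $3,448.445
Total = $10,410.4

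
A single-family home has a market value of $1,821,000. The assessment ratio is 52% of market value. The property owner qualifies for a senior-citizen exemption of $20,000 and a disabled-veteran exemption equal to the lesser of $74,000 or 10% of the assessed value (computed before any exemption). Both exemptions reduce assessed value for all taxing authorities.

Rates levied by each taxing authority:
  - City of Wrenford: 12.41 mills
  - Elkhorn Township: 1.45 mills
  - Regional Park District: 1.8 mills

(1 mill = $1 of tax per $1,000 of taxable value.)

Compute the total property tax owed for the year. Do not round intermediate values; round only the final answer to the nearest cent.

$13,356.73

Assessed value = $1,821,000 × 0.52 = $946,920
Disabled-veteran exemption = min($74,000, 10% × $946,920) = min($74,000, $94,692) = $74,000 (dollar cap binds)
Taxable value = $946,920 − $20,000 − $74,000 = $852,920
City of Wrenford: $852,920 × 0.01241 = $10,584.7372
Elkhorn Township: $852,920 × 0.00145 = $1,236.734
Regional Park District: $852,920 × 0.0018 = $1,535.256
Total = $13,356.7272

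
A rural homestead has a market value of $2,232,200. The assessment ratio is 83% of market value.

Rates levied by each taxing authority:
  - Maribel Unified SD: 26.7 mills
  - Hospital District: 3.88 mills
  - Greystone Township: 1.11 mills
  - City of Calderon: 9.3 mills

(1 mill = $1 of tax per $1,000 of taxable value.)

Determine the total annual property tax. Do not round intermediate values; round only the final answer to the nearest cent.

$75,943.24

Assessed value = $2,232,200 × 0.83 = $1,852,726
Maribel Unified SD: $1,852,726 × 0.0267 = $49,467.7842
Hospital District: $1,852,726 × 0.00388 = $7,188.57688
Greystone Township: $1,852,726 × 0.00111 = $2,056.52586
City of Calderon: $1,852,726 × 0.0093 = $17,230.3518
Total = $49,467.7842 + $7,188.57688 + $2,056.52586 + $17,230.3518 = $75,943.23874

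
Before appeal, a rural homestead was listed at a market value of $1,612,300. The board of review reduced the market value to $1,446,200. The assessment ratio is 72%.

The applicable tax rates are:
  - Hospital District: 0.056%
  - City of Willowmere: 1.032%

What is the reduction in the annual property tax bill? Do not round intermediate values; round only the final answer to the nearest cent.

Old assessed value = $1,612,300 × 0.72 = $1,160,856
New assessed value = $1,446,200 × 0.72 = $1,041,264
Combined rate = 0.00056 + 0.01032 = 0.01088
Old tax = $1,160,856 × 0.01088 = $12,630.11328
New tax = $1,041,264 × 0.01088 = $11,328.95232
Reduction = $12,630.11328 − $11,328.95232 = $1,301.16096

$1,301.16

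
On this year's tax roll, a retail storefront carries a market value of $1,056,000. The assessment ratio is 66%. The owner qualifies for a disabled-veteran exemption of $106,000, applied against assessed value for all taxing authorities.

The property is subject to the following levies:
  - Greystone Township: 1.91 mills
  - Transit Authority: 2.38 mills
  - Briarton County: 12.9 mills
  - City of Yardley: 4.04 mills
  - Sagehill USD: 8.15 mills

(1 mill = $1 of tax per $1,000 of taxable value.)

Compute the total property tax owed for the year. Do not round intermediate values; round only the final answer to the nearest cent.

$17,362.40

Assessed value = $1,056,000 × 0.66 = $696,960
Taxable value = $696,960 − $106,000 = $590,960
Greystone Township: $590,960 × 0.00191 = $1,128.7336
Transit Authority: $590,960 × 0.00238 = $1,406.4848
Briarton County: $590,960 × 0.0129 = $7,623.384
City of Yardley: $590,960 × 0.00404 = $2,387.4784
Sagehill USD: $590,960 × 0.00815 = $4,816.324
Total = $1,128.7336 + $1,406.4848 + $7,623.384 + $2,387.4784 + $4,816.324 = $17,362.4048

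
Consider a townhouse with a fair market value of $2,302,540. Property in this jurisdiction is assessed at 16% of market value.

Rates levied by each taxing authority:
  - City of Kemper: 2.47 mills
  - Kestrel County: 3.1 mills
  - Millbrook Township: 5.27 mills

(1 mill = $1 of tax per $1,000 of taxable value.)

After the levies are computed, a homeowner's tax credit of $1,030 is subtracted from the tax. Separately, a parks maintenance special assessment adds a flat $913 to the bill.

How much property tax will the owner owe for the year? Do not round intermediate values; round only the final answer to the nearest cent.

$3,876.53

Assessed value = $2,302,540 × 0.16 = $368,406.4
City of Kemper: $368,406.4 × 0.00247 = $909.963808
Kestrel County: $368,406.4 × 0.0031 = $1,142.05984
Millbrook Township: $368,406.4 × 0.00527 = $1,941.501728
Levies subtotal = $3,993.525376
After credit = $3,993.525376 − $1,030 = $2,963.525376
Total = $2,963.525376 + $913 = $3,876.525376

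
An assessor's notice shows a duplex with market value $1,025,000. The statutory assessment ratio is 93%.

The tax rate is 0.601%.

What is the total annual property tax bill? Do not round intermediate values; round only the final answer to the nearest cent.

Assessed value = $1,025,000 × 0.93 = $953,250
Tax = $953,250 × 0.00601 = $5,729.0325

$5,729.03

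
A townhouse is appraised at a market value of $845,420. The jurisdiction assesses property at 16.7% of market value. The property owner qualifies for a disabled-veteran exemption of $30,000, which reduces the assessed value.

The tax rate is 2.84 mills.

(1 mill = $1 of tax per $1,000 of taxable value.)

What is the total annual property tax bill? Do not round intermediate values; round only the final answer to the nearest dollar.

Assessed value = $845,420 × 0.167 = $141,185.14
Taxable value = $141,185.14 − $30,000 = $111,185.14
Tax = $111,185.14 × 0.00284 = $315.7657976

$316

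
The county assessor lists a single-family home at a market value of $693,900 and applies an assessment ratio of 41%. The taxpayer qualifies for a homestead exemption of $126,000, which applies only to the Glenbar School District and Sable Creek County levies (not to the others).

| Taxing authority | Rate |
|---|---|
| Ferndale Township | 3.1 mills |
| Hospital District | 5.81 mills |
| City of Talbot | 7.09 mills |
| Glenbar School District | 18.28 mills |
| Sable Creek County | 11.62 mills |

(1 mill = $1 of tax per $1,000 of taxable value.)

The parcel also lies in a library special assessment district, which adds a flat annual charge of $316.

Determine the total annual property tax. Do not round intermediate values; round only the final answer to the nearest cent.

Assessed value = $693,900 × 0.41 = $284,499
Ferndale Township: $284,499 × 0.0031 = $881.9469
Hospital District: $284,499 × 0.00581 = $1,652.93919
City of Talbot: $284,499 × 0.00709 = $2,017.09791
Glenbar School District: ($284,499 − $126,000) × 0.01828 = $158,499 × 0.01828 = $2,897.36172
Sable Creek County: ($284,499 − $126,000) × 0.01162 = $158,499 × 0.01162 = $1,841.75838
Levies subtotal = $9,291.1041
Total = $9,291.1041 + $316 = $9,607.1041

$9,607.10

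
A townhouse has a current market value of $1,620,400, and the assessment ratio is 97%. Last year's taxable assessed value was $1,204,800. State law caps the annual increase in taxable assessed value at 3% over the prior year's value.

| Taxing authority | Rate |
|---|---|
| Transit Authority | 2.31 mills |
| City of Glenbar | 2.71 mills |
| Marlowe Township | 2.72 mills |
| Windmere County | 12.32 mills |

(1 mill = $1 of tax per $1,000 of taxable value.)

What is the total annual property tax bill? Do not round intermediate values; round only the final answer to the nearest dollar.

Uncapped assessed value = $1,620,400 × 0.97 = $1,571,788
Cap limit = $1,204,800 × 1.03 = $1,240,944
Taxable assessed value = min($1,571,788, $1,240,944) = $1,240,944 (cap binds)
Transit Authority: $1,240,944 × 0.00231 = $2,866.58064
City of Glenbar: $1,240,944 × 0.00271 = $3,362.95824
Marlowe Township: $1,240,944 × 0.00272 = $3,375.36768
Windmere County: $1,240,944 × 0.01232 = $15,288.43008
Total = $24,893.33664

$24,893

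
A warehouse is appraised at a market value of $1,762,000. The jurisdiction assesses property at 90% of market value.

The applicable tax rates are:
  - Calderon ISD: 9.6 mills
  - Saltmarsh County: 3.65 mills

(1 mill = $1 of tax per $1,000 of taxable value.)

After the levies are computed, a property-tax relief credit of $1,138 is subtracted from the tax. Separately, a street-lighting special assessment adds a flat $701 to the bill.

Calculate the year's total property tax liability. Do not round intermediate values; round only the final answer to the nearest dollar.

$20,575

Assessed value = $1,762,000 × 0.9 = $1,585,800
Calderon ISD: $1,585,800 × 0.0096 = $15,223.68
Saltmarsh County: $1,585,800 × 0.00365 = $5,788.17
Levies subtotal = $21,011.85
After credit = $21,011.85 − $1,138 = $19,873.85
Total = $19,873.85 + $701 = $20,574.85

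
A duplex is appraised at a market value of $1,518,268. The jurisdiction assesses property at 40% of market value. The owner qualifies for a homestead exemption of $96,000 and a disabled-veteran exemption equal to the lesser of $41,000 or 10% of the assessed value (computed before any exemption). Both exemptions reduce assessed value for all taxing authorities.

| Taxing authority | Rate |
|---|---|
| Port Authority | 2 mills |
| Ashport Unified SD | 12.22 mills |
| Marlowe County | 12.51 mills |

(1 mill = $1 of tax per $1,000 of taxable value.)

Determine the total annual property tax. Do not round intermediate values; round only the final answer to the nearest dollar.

Assessed value = $1,518,268 × 0.4 = $607,307.2
Disabled-veteran exemption = min($41,000, 10% × $607,307.2) = min($41,000, $60,730.72) = $41,000 (dollar cap binds)
Taxable value = $607,307.2 − $96,000 − $41,000 = $470,307.2
Port Authority: $470,307.2 × 0.002 = $940.6144
Ashport Unified SD: $470,307.2 × 0.01222 = $5,747.153984
Marlowe County: $470,307.2 × 0.01251 = $5,883.543072
Total = $12,571.311456

$12,571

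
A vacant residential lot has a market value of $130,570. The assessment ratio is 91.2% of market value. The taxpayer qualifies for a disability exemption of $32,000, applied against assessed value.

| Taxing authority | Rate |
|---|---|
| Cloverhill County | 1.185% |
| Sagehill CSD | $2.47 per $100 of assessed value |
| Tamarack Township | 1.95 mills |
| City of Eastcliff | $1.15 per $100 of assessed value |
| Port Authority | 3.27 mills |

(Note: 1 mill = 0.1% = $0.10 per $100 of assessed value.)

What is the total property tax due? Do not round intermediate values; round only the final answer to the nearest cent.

$4,638.74

Assessed value = $130,570 × 0.912 = $119,079.84
Taxable value = $119,079.84 − $32,000 = $87,079.84
Cloverhill County: $87,079.84 × 0.01185 = $1,031.896104
Sagehill CSD: $87,079.84 × 0.0247 = $2,150.872048
Tamarack Township: $87,079.84 × 0.00195 = $169.805688
City of Eastcliff: $87,079.84 × 0.0115 = $1,001.41816
Port Authority: $87,079.84 × 0.00327 = $284.7510768
Total = $4,638.7430768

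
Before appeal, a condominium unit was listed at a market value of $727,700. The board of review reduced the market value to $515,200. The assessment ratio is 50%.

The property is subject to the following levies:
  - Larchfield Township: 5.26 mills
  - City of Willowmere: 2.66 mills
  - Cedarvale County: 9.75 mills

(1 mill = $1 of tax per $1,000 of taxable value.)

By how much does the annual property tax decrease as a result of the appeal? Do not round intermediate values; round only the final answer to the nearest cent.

Old assessed value = $727,700 × 0.5 = $363,850
New assessed value = $515,200 × 0.5 = $257,600
Combined rate = 0.00526 + 0.00266 + 0.00975 = 0.01767
Old tax = $363,850 × 0.01767 = $6,429.2295
New tax = $257,600 × 0.01767 = $4,551.792
Reduction = $6,429.2295 − $4,551.792 = $1,877.4375

$1,877.44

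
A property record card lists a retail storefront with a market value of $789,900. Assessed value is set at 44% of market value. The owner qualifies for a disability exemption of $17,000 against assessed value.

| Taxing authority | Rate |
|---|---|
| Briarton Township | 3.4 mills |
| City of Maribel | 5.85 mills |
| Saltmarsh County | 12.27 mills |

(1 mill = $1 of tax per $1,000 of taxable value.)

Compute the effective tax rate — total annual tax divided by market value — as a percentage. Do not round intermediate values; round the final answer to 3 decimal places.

0.901%

Assessed value = $789,900 × 0.44 = $347,556
Taxable value = $347,556 − $17,000 = $330,556
Briarton Township: $330,556 × 0.0034 = $1,123.8904
City of Maribel: $330,556 × 0.00585 = $1,933.7526
Saltmarsh County: $330,556 × 0.01227 = $4,055.92212
Total tax = $7,113.56512
Effective rate = $7,113.56512 ÷ $789,900 = 0.901% of market value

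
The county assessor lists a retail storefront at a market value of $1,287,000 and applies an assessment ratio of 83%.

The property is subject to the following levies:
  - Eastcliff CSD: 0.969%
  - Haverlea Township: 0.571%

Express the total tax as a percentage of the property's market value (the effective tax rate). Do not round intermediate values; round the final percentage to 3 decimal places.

Assessed value = $1,287,000 × 0.83 = $1,068,210
Eastcliff CSD: $1,068,210 × 0.00969 = $10,350.9549
Haverlea Township: $1,068,210 × 0.00571 = $6,099.4791
Total tax = $16,450.434
Effective rate = $16,450.434 ÷ $1,287,000 = 1.278% of market value

1.278%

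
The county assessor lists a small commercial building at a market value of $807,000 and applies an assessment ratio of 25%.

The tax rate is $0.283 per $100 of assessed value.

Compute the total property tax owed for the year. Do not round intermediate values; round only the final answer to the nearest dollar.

$571

Assessed value = $807,000 × 0.25 = $201,750
Tax = $201,750 × 0.00283 = $570.9525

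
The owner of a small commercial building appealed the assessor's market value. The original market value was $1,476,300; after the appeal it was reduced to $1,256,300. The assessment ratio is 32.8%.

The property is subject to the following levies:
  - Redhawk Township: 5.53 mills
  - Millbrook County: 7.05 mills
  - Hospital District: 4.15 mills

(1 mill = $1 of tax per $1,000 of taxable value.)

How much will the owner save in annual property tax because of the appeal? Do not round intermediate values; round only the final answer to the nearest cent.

Old assessed value = $1,476,300 × 0.328 = $484,226.4
New assessed value = $1,256,300 × 0.328 = $412,066.4
Combined rate = 0.00553 + 0.00705 + 0.00415 = 0.01673
Old tax = $484,226.4 × 0.01673 = $8,101.107672
New tax = $412,066.4 × 0.01673 = $6,893.870872
Reduction = $8,101.107672 − $6,893.870872 = $1,207.2368

$1,207.24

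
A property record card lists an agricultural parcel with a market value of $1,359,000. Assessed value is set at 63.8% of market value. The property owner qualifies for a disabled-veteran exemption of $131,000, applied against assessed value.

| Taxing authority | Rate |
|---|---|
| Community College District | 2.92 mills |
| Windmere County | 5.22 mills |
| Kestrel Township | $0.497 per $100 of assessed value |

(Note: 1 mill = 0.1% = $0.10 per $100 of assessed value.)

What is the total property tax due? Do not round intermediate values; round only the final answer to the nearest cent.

$9,649.51

Assessed value = $1,359,000 × 0.638 = $867,042
Taxable value = $867,042 − $131,000 = $736,042
Community College District: $736,042 × 0.00292 = $2,149.24264
Windmere County: $736,042 × 0.00522 = $3,842.13924
Kestrel Township: $736,042 × 0.00497 = $3,658.12874
Total = $9,649.51062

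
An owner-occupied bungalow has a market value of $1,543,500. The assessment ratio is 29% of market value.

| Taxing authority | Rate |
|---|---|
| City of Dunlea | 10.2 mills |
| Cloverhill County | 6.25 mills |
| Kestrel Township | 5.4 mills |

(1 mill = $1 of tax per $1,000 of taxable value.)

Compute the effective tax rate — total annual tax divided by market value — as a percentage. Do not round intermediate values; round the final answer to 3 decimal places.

0.634%

Assessed value = $1,543,500 × 0.29 = $447,615
City of Dunlea: $447,615 × 0.0102 = $4,565.673
Cloverhill County: $447,615 × 0.00625 = $2,797.59375
Kestrel Township: $447,615 × 0.0054 = $2,417.121
Total tax = $9,780.38775
Effective rate = $9,780.38775 ÷ $1,543,500 = 0.634% of market value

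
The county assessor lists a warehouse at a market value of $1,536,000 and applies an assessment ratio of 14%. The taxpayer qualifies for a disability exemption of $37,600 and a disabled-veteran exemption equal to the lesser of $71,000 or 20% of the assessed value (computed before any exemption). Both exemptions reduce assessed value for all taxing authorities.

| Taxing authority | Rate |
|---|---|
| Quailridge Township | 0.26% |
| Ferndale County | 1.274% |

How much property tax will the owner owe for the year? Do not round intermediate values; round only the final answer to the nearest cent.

$2,062.19

Assessed value = $1,536,000 × 0.14 = $215,040
Disabled-veteran exemption = min($71,000, 20% × $215,040) = min($71,000, $43,008) = $43,008 (percentage binds)
Taxable value = $215,040 − $37,600 − $43,008 = $134,432
Quailridge Township: $134,432 × 0.0026 = $349.5232
Ferndale County: $134,432 × 0.01274 = $1,712.66368
Total = $2,062.18688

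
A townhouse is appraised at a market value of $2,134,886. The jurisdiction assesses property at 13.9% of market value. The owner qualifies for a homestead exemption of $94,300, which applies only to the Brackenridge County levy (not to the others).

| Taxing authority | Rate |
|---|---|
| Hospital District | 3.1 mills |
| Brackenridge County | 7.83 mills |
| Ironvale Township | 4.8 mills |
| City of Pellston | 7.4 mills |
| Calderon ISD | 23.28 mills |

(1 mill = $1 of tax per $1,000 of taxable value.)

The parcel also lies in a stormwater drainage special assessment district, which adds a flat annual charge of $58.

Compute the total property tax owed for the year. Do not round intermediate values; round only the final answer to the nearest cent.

Assessed value = $2,134,886 × 0.139 = $296,749.154
Hospital District: $296,749.154 × 0.0031 = $919.9223774
Brackenridge County: ($296,749.154 − $94,300) × 0.00783 = $202,449.154 × 0.00783 = $1,585.17687582
Ironvale Township: $296,749.154 × 0.0048 = $1,424.3959392
City of Pellston: $296,749.154 × 0.0074 = $2,195.9437396
Calderon ISD: $296,749.154 × 0.02328 = $6,908.32030512
Levies subtotal = $13,033.75923714
Total = $13,033.75923714 + $58 = $13,091.75923714

$13,091.76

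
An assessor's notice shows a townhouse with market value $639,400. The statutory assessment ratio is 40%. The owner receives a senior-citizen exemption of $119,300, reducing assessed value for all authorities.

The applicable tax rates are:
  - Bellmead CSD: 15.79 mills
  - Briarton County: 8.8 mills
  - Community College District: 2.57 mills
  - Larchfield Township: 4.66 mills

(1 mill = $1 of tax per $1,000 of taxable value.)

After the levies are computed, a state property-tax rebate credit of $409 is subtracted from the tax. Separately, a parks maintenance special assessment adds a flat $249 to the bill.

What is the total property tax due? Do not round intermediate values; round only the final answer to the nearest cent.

$4,182.16

Assessed value = $639,400 × 0.4 = $255,760
Taxable value = $255,760 − $119,300 = $136,460
Bellmead CSD: $136,460 × 0.01579 = $2,154.7034
Briarton County: $136,460 × 0.0088 = $1,200.848
Community College District: $136,460 × 0.00257 = $350.7022
Larchfield Township: $136,460 × 0.00466 = $635.9036
Levies subtotal = $4,342.1572
After credit = $4,342.1572 − $409 = $3,933.1572
Total = $3,933.1572 + $249 = $4,182.1572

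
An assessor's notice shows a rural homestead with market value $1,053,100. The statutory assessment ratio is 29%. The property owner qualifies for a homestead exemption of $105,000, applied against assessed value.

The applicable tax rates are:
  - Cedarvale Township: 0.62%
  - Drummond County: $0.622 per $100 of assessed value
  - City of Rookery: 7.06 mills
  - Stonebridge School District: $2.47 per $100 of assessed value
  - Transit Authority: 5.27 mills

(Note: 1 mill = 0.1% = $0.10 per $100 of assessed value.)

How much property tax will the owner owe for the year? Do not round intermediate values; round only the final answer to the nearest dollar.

Assessed value = $1,053,100 × 0.29 = $305,399
Taxable value = $305,399 − $105,000 = $200,399
Cedarvale Township: $200,399 × 0.0062 = $1,242.4738
Drummond County: $200,399 × 0.00622 = $1,246.48178
City of Rookery: $200,399 × 0.00706 = $1,414.81694
Stonebridge School District: $200,399 × 0.0247 = $4,949.8553
Transit Authority: $200,399 × 0.00527 = $1,056.10273
Total = $9,909.73055

$9,910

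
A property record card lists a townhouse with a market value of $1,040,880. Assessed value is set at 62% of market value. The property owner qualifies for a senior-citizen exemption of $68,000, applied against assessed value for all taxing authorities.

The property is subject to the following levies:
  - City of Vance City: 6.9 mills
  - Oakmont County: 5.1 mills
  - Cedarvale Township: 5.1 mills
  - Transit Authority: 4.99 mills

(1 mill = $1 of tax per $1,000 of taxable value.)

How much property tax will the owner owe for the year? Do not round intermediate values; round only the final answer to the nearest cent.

Assessed value = $1,040,880 × 0.62 = $645,345.6
Taxable value = $645,345.6 − $68,000 = $577,345.6
City of Vance City: $577,345.6 × 0.0069 = $3,983.68464
Oakmont County: $577,345.6 × 0.0051 = $2,944.46256
Cedarvale Township: $577,345.6 × 0.0051 = $2,944.46256
Transit Authority: $577,345.6 × 0.00499 = $2,880.954544
Total = $3,983.68464 + $2,944.46256 + $2,944.46256 + $2,880.954544 = $12,753.564304

$12,753.56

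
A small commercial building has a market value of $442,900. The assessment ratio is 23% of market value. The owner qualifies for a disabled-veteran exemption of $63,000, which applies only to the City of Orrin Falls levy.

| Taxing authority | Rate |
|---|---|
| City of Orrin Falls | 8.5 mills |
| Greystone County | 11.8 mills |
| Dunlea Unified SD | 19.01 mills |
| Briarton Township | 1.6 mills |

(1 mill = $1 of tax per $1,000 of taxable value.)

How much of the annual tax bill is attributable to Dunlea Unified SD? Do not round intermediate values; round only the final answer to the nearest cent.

$1,936.49

Assessed value = $442,900 × 0.23 = $101,867
Dunlea Unified SD taxable value = $101,867 (exemption does not apply)
Dunlea Unified SD levy = $101,867 × 0.01901 = $1,936.49167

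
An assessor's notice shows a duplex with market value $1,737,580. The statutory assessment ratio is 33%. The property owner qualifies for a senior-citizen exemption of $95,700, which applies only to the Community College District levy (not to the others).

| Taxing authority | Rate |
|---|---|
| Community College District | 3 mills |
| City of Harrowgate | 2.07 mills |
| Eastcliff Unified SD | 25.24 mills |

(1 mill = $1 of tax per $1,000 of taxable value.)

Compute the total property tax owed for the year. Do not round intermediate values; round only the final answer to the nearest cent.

Assessed value = $1,737,580 × 0.33 = $573,401.4
Community College District: ($573,401.4 − $95,700) × 0.003 = $477,701.4 × 0.003 = $1,433.1042
City of Harrowgate: $573,401.4 × 0.00207 = $1,186.940898
Eastcliff Unified SD: $573,401.4 × 0.02524 = $14,472.651336
Total = $17,092.696434

$17,092.70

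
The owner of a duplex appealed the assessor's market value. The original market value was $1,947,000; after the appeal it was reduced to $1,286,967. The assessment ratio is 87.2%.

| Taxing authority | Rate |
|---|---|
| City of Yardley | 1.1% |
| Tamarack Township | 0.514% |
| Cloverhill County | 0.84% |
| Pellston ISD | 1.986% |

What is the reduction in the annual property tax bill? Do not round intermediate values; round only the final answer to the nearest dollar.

Old assessed value = $1,947,000 × 0.872 = $1,697,784
New assessed value = $1,286,967 × 0.872 = $1,122,235.224
Combined rate = 0.011 + 0.00514 + 0.0084 + 0.01986 = 0.0444
Old tax = $1,697,784 × 0.0444 = $75,381.6096
New tax = $1,122,235.224 × 0.0444 = $49,827.2439456
Reduction = $75,381.6096 − $49,827.2439456 = $25,554.3656544

$25,554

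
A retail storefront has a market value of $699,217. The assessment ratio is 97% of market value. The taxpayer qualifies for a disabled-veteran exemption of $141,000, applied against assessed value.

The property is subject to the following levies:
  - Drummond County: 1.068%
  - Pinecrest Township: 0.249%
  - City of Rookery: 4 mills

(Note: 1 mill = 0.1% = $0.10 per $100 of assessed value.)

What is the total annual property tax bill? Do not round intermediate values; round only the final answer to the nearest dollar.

$9,224

Assessed value = $699,217 × 0.97 = $678,240.49
Taxable value = $678,240.49 − $141,000 = $537,240.49
Drummond County: $537,240.49 × 0.01068 = $5,737.7284332
Pinecrest Township: $537,240.49 × 0.00249 = $1,337.7288201
City of Rookery: $537,240.49 × 0.004 = $2,148.96196
Total = $9,224.4192133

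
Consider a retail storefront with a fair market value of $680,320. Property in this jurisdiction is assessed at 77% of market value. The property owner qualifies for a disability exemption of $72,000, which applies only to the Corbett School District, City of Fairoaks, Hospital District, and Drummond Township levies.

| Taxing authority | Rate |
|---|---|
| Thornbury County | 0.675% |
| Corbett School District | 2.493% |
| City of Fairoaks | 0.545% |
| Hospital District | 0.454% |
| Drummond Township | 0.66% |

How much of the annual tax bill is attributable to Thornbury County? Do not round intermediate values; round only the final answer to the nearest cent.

Assessed value = $680,320 × 0.77 = $523,846.4
Thornbury County taxable value = $523,846.4 (exemption does not apply)
Thornbury County levy = $523,846.4 × 0.00675 = $3,535.9632

$3,535.96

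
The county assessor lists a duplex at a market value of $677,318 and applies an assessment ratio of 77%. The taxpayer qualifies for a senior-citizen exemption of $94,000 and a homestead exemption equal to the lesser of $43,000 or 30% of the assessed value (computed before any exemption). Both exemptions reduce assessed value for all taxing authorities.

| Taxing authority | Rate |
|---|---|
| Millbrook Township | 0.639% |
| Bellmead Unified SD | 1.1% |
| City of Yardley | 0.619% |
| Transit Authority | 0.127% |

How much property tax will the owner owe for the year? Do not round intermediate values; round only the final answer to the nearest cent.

Assessed value = $677,318 × 0.77 = $521,534.86
Homestead exemption = min($43,000, 30% × $521,534.86) = min($43,000, $156,460.458) = $43,000 (dollar cap binds)
Taxable value = $521,534.86 − $94,000 − $43,000 = $384,534.86
Millbrook Township: $384,534.86 × 0.00639 = $2,457.1777554
Bellmead Unified SD: $384,534.86 × 0.011 = $4,229.88346
City of Yardley: $384,534.86 × 0.00619 = $2,380.2707834
Transit Authority: $384,534.86 × 0.00127 = $488.3592722
Total = $9,555.691271

$9,555.69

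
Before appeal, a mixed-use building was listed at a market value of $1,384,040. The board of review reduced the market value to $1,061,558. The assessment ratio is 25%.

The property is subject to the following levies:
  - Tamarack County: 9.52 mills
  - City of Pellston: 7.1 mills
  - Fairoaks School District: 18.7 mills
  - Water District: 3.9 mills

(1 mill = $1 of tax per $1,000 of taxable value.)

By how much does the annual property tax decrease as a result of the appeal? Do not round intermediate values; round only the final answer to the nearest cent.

Old assessed value = $1,384,040 × 0.25 = $346,010
New assessed value = $1,061,558 × 0.25 = $265,389.5
Combined rate = 0.00952 + 0.0071 + 0.0187 + 0.0039 = 0.03922
Old tax = $346,010 × 0.03922 = $13,570.5122
New tax = $265,389.5 × 0.03922 = $10,408.57619
Reduction = $13,570.5122 − $10,408.57619 = $3,161.93601

$3,161.94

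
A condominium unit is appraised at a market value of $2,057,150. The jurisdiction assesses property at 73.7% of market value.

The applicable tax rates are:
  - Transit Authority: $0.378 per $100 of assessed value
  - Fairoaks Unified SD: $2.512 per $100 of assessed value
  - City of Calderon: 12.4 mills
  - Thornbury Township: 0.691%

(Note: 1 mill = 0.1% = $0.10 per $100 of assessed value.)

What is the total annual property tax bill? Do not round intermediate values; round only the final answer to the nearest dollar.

Assessed value = $2,057,150 × 0.737 = $1,516,119.55
Transit Authority: $1,516,119.55 × 0.00378 = $5,730.931899
Fairoaks Unified SD: $1,516,119.55 × 0.02512 = $38,084.923096
City of Calderon: $1,516,119.55 × 0.0124 = $18,799.88242
Thornbury Township: $1,516,119.55 × 0.00691 = $10,476.3860905
Total = $73,092.1235055

$73,092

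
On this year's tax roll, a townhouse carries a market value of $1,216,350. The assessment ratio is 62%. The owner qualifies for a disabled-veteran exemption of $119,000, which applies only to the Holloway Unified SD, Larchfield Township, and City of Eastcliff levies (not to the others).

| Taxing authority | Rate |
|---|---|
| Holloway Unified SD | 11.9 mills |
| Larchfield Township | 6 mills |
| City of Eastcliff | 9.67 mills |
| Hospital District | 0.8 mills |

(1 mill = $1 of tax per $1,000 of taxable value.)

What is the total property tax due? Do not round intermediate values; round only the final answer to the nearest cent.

$18,114.04

Assessed value = $1,216,350 × 0.62 = $754,137
Holloway Unified SD: ($754,137 − $119,000) × 0.0119 = $635,137 × 0.0119 = $7,558.1303
Larchfield Township: ($754,137 − $119,000) × 0.006 = $635,137 × 0.006 = $3,810.822
City of Eastcliff: ($754,137 − $119,000) × 0.00967 = $635,137 × 0.00967 = $6,141.77479
Hospital District: $754,137 × 0.0008 = $603.3096
Total = $18,114.03669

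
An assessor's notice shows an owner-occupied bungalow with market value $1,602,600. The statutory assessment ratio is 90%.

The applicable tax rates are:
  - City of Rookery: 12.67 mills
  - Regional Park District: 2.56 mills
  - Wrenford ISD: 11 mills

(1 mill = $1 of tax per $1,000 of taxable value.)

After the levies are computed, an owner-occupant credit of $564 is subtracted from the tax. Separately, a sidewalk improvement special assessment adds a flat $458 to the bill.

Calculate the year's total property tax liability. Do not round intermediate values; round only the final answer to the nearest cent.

Assessed value = $1,602,600 × 0.9 = $1,442,340
City of Rookery: $1,442,340 × 0.01267 = $18,274.4478
Regional Park District: $1,442,340 × 0.00256 = $3,692.3904
Wrenford ISD: $1,442,340 × 0.011 = $15,865.74
Levies subtotal = $37,832.5782
After credit = $37,832.5782 − $564 = $37,268.5782
Total = $37,268.5782 + $458 = $37,726.5782

$37,726.58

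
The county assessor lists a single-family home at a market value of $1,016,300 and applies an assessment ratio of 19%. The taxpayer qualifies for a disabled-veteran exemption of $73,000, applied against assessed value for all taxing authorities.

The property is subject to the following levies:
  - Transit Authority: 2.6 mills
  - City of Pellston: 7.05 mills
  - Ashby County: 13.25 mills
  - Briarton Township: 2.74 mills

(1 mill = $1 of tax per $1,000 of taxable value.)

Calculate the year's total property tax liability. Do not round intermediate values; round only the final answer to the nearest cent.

Assessed value = $1,016,300 × 0.19 = $193,097
Taxable value = $193,097 − $73,000 = $120,097
Transit Authority: $120,097 × 0.0026 = $312.2522
City of Pellston: $120,097 × 0.00705 = $846.68385
Ashby County: $120,097 × 0.01325 = $1,591.28525
Briarton Township: $120,097 × 0.00274 = $329.06578
Total = $312.2522 + $846.68385 + $1,591.28525 + $329.06578 = $3,079.28708

$3,079.29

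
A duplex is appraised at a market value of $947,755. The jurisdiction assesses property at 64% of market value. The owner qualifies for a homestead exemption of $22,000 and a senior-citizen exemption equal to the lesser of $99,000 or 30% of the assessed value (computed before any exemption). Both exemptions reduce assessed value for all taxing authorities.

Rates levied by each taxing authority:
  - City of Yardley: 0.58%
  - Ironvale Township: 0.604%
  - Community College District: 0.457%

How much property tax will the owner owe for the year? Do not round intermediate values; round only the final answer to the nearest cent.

Assessed value = $947,755 × 0.64 = $606,563.2
Senior-citizen exemption = min($99,000, 30% × $606,563.2) = min($99,000, $181,968.96) = $99,000 (dollar cap binds)
Taxable value = $606,563.2 − $22,000 − $99,000 = $485,563.2
City of Yardley: $485,563.2 × 0.0058 = $2,816.26656
Ironvale Township: $485,563.2 × 0.00604 = $2,932.801728
Community College District: $485,563.2 × 0.00457 = $2,219.023824
Total = $7,968.092112

$7,968.09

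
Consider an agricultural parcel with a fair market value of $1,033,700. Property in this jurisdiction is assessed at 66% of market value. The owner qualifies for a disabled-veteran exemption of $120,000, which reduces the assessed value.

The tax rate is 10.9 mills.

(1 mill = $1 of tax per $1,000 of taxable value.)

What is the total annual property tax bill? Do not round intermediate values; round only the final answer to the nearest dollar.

Assessed value = $1,033,700 × 0.66 = $682,242
Taxable value = $682,242 − $120,000 = $562,242
Tax = $562,242 × 0.0109 = $6,128.4378

$6,128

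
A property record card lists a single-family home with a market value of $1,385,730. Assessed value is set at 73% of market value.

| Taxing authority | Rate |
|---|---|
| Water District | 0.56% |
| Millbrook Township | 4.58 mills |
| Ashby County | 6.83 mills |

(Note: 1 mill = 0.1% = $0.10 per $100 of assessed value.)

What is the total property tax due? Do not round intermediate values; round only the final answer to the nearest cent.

Assessed value = $1,385,730 × 0.73 = $1,011,582.9
Water District: $1,011,582.9 × 0.0056 = $5,664.86424
Millbrook Township: $1,011,582.9 × 0.00458 = $4,633.049682
Ashby County: $1,011,582.9 × 0.00683 = $6,909.111207
Total = $17,207.025129

$17,207.03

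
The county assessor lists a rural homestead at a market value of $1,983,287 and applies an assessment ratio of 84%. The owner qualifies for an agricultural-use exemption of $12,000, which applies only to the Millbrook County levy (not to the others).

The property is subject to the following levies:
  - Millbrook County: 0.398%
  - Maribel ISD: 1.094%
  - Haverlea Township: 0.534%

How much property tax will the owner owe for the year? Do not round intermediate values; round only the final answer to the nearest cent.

$33,704.61

Assessed value = $1,983,287 × 0.84 = $1,665,961.08
Millbrook County: ($1,665,961.08 − $12,000) × 0.00398 = $1,653,961.08 × 0.00398 = $6,582.7650984
Maribel ISD: $1,665,961.08 × 0.01094 = $18,225.6142152
Haverlea Township: $1,665,961.08 × 0.00534 = $8,896.2321672
Total = $33,704.6114808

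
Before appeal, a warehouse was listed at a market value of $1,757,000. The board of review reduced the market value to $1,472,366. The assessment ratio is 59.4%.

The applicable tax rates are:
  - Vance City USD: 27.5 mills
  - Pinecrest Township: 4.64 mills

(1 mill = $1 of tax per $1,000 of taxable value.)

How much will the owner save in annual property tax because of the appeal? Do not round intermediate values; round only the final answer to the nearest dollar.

$5,434

Old assessed value = $1,757,000 × 0.594 = $1,043,658
New assessed value = $1,472,366 × 0.594 = $874,585.404
Combined rate = 0.0275 + 0.00464 = 0.03214
Old tax = $1,043,658 × 0.03214 = $33,543.16812
New tax = $874,585.404 × 0.03214 = $28,109.17488456
Reduction = $33,543.16812 − $28,109.17488456 = $5,433.99323544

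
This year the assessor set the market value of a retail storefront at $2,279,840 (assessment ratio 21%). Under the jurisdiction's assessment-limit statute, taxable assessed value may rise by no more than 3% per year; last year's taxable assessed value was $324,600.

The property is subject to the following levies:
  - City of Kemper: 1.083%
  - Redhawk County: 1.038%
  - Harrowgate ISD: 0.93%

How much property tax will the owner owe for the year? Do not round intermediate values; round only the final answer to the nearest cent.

Uncapped assessed value = $2,279,840 × 0.21 = $478,766.4
Cap limit = $324,600 × 1.03 = $334,338
Taxable assessed value = min($478,766.4, $334,338) = $334,338 (cap binds)
City of Kemper: $334,338 × 0.01083 = $3,620.88054
Redhawk County: $334,338 × 0.01038 = $3,470.42844
Harrowgate ISD: $334,338 × 0.0093 = $3,109.3434
Total = $10,200.65238

$10,200.65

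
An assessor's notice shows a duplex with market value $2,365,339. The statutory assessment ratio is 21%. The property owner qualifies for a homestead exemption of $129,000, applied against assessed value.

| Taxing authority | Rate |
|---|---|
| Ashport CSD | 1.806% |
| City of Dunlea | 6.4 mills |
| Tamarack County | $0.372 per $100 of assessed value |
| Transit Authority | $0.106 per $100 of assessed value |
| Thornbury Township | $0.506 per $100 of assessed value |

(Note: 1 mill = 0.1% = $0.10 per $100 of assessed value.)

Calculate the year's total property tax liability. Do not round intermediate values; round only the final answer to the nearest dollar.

Assessed value = $2,365,339 × 0.21 = $496,721.19
Taxable value = $496,721.19 − $129,000 = $367,721.19
Ashport CSD: $367,721.19 × 0.01806 = $6,641.0446914
City of Dunlea: $367,721.19 × 0.0064 = $2,353.415616
Tamarack County: $367,721.19 × 0.00372 = $1,367.9228268
Transit Authority: $367,721.19 × 0.00106 = $389.7844614
Thornbury Township: $367,721.19 × 0.00506 = $1,860.6692214
Total = $12,612.836817

$12,613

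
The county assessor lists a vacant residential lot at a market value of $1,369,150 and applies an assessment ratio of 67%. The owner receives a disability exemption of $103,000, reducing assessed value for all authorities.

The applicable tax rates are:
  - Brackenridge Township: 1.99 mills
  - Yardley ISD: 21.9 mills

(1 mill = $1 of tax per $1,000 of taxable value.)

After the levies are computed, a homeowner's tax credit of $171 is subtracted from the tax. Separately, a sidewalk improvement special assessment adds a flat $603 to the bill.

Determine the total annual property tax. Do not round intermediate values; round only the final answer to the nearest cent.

Assessed value = $1,369,150 × 0.67 = $917,330.5
Taxable value = $917,330.5 − $103,000 = $814,330.5
Brackenridge Township: $814,330.5 × 0.00199 = $1,620.517695
Yardley ISD: $814,330.5 × 0.0219 = $17,833.83795
Levies subtotal = $19,454.355645
After credit = $19,454.355645 − $171 = $19,283.355645
Total = $19,283.355645 + $603 = $19,886.355645

$19,886.36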